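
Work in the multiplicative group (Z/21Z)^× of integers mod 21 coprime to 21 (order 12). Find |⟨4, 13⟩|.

|⟨4⟩| = 3 and |⟨13⟩| = 2, so |H| is a multiple of lcm(3, 2) = 6 and divides |G| = 12.
Closing under the operation: H = {1, 4, 10, 13, 16, 19}, so |H| = 6.

6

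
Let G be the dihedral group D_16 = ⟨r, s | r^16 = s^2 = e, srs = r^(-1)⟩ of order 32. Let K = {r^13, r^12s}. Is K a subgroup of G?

No

The identity e ∉ K, so K is not a subgroup.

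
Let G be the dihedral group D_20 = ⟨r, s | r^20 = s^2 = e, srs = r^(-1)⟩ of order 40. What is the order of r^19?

20

Computing powers of r^19: the smallest k with (r^19)^k = e is k = 20.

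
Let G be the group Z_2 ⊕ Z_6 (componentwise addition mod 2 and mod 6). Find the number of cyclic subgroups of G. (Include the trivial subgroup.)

Each element a generates a cyclic subgroup ⟨a⟩; distinct elements may generate the same one (a cyclic group of order d has φ(d) generators).
Cyclic subgroups by order — order 1: 1; order 2: 3; order 3: 1; order 6: 3.
Total: 8.

8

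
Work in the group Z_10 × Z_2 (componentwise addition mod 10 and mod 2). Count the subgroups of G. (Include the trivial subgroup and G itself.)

|G| = 20, so by Lagrange every subgroup order divides 20. Divisors: 1, 2, 4, 5, 10, 20.
Subgroups by order — order 1: 1; order 2: 3; order 4: 1; order 5: 1; order 10: 3; order 20: 1.
Total: 1 + 3 + 1 + 1 + 3 + 1 = 10.

10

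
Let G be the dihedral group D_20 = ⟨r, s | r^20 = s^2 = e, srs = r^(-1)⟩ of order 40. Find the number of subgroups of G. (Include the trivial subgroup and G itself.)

|G| = 40, so by Lagrange every subgroup order divides 40. Divisors: 1, 2, 4, 5, 8, 10, 20, 40.
Subgroups by order — order 1: 1; order 2: 21; order 4: 11; order 5: 1; order 8: 5; order 10: 5; order 20: 3; order 40: 1.
Total: 1 + 21 + 11 + 1 + 5 + 5 + 3 + 1 = 48.

48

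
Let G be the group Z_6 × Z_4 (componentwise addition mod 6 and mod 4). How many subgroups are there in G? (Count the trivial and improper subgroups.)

16

|G| = 24, so by Lagrange every subgroup order divides 24. Divisors: 1, 2, 3, 4, 6, 8, 12, 24.
Subgroups by order — order 1: 1; order 2: 3; order 3: 1; order 4: 3; order 6: 3; order 8: 1; order 12: 3; order 24: 1.
Total: 1 + 3 + 1 + 3 + 3 + 1 + 3 + 1 = 16.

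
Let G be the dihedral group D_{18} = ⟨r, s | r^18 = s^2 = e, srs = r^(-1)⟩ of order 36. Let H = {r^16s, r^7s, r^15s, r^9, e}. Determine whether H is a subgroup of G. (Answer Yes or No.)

No

|H| = 5 does not divide |G| = 36, so by Lagrange H is not a subgroup.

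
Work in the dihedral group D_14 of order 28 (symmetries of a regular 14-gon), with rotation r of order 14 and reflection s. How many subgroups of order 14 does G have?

|G| = 28 and 14 | 28, so subgroups of order 14 are possible by Lagrange.
The subgroups of order 14 are: {e, r, r^2, r^3, r^4, r^5, r^6, r^7, r^8, r^9, r^10, r^11, r^12, r^13}; {e, r^2, r^4, r^6, r^8, r^10, r^12, s, r^2s, r^4s, r^6s, r^8s, r^10s, r^12s}; {e, r^2, r^4, r^6, r^8, r^10, r^12, rs, r^3s, r^5s, r^7s, r^9s, r^11s, r^13s}.
So G has 3 subgroups of order 14.

3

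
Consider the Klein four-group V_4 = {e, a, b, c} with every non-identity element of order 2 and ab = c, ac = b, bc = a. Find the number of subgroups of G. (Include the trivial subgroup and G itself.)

5

|G| = 4, so by Lagrange every subgroup order divides 4. Divisors: 1, 2, 4.
Subgroups by order — order 1: 1; order 2: 3; order 4: 1.
Total: 1 + 3 + 1 = 5.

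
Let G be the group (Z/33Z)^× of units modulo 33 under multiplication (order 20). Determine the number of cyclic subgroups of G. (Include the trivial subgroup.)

A cyclic subgroup of order d is generated by each of its φ(d) elements of order d, so the cyclic subgroups of order d number (#elements of order d)/φ(d).
Cyclic subgroups by order — order 1: 1; order 2: 3; order 5: 1; order 10: 3.
Total: 8.

8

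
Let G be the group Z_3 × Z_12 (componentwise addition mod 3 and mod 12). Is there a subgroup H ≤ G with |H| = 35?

No

35 does not divide |G| = 36, so by Lagrange no subgroup of order 35 exists.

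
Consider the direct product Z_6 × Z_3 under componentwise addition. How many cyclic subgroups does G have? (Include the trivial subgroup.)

10

Each element a generates a cyclic subgroup ⟨a⟩; distinct elements may generate the same one (a cyclic group of order d has φ(d) generators).
Cyclic subgroups by order — order 1: 1; order 2: 1; order 3: 4; order 6: 4.
Total: 10.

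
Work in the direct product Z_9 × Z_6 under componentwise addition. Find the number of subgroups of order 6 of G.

|G| = 54 and 6 | 54, so subgroups of order 6 are possible by Lagrange.
The subgroups of order 6 are: {(0,0), (0,1), (0,2), (0,3), (0,4), (0,5)}; {(0,0), (0,3), (3,0), (3,3), (6,0), (6,3)}; {(0,0), (0,3), (3,1), (3,4), (6,2), (6,5)}; {(0,0), (0,3), (3,2), (3,5), (6,1), (6,4)}.
So G has 4 subgroups of order 6.

4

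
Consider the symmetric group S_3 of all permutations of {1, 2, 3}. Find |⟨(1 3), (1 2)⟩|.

6

|⟨(1 3)⟩| = 2 and |⟨(1 2)⟩| = 2, so |H| is a multiple of lcm(2, 2) = 2 and divides |G| = 6.
Closing {(1 3), (1 2)} under the group operation gives all of G, so |H| = 6.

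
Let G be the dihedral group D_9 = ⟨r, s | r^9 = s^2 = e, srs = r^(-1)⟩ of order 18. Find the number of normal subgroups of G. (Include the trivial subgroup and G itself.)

4

G has 16 subgroups. Checking conjugation-invariance by order — order 1: 1/1 normal; order 2: 0/9 normal; order 3: 1/1 normal; order 6: 0/3 normal; order 9: 1/1 normal; order 18: 1/1 normal.
Total normal subgroups: 4.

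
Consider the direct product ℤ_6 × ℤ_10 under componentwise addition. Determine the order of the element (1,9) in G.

30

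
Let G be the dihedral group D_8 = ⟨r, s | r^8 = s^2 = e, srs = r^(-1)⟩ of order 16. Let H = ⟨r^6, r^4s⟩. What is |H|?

8

|⟨r^6⟩| = 4 and |⟨r^4s⟩| = 2, so |H| is a multiple of lcm(4, 2) = 4 and divides |G| = 16.
Closing under the operation: H = {e, r^2, r^4, r^6, s, r^2s, r^4s, r^6s}, so |H| = 8.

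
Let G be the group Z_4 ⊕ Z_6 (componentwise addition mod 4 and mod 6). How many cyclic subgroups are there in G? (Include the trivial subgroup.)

12

Each element a generates a cyclic subgroup ⟨a⟩; distinct elements may generate the same one (a cyclic group of order d has φ(d) generators).
Cyclic subgroups by order — order 1: 1; order 2: 3; order 3: 1; order 4: 2; order 6: 3; order 12: 2.
Total: 12.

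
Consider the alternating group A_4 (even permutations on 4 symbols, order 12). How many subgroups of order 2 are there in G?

3

|G| = 12 and 2 | 12, so subgroups of order 2 are possible by Lagrange.
The subgroups of order 2 are: {e, (1 2)(3 4)}; {e, (1 3)(2 4)}; {e, (1 4)(2 3)}.
So G has 3 subgroups of order 2.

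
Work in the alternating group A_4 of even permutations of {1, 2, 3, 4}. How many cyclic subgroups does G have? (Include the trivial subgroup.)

8

Group the elements of G by the cyclic subgroup they generate; each cyclic subgroup of order d accounts for φ(d) elements.
Cyclic subgroups by order — order 1: 1; order 2: 3; order 3: 4.
Total: 8.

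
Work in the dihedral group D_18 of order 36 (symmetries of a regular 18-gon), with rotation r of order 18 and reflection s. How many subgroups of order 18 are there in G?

3

|G| = 36 and 18 | 36, so subgroups of order 18 are possible by Lagrange.
The subgroups of order 18 are: {e, r, r^2, r^3, r^4, r^5, r^6, r^7, r^8, r^9, r^10, r^11, r^12, r^13, r^14, r^15, r^16, r^17}; {e, r^2, r^4, r^6, r^8, r^10, r^12, r^14, r^16, s, r^2s, r^4s, r^6s, r^8s, r^10s, r^12s, r^14s, r^16s}; {e, r^2, r^4, r^6, r^8, r^10, r^12, r^14, r^16, rs, r^3s, r^5s, r^7s, r^9s, r^11s, r^13s, r^15s, r^17s}.
So G has 3 subgroups of order 18.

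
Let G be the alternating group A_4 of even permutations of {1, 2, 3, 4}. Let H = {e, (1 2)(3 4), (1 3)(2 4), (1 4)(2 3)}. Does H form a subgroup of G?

Yes

|H| = 4 divides |G| = 12, consistent with Lagrange.
H contains the identity, every element's inverse is in H, and H is closed under ∘: it is a subgroup.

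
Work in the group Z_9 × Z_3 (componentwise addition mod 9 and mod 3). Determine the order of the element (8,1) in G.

The order of (8,1) in Z_9 × Z_3 is lcm(ord(8) in Z_9, ord(1) in Z_3).
ord(8) = 9 and ord(1) = 3, so |⟨(8,1)⟩| = lcm(9, 3) = 9.

9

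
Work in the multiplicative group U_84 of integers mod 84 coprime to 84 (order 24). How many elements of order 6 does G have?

14

Enumerating element orders in G gives 14 elements of order 6.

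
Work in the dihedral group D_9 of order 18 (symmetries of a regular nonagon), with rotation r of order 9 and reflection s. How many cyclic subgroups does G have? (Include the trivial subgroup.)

12

Each element a generates a cyclic subgroup ⟨a⟩; distinct elements may generate the same one (a cyclic group of order d has φ(d) generators).
Cyclic subgroups by order — order 1: 1; order 2: 9; order 3: 1; order 9: 1.
Total: 12.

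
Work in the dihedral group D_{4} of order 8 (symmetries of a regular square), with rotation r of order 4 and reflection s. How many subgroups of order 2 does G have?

5

|G| = 8 and 2 | 8, so subgroups of order 2 are possible by Lagrange.
The subgroups of order 2 are: {e, r^2}; {e, r^2s}; {e, r^3s}; {e, rs}; … (5 in all).
So G has 5 subgroups of order 2.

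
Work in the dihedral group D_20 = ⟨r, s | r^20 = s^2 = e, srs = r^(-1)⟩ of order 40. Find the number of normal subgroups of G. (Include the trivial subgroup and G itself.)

9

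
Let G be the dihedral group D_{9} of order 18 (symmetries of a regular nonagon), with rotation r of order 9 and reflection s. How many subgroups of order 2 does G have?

9

|G| = 18 and 2 | 18, so subgroups of order 2 are possible by Lagrange.
The subgroups of order 2 are: {e, r^2s}; {e, r^3s}; {e, r^4s}; {e, r^5s}; … (9 in all).
So G has 9 subgroups of order 2.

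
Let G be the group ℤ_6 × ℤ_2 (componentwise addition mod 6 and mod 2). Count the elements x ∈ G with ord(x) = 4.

An element (a,b) has order lcm(ord(a), ord(b)); count pairs with lcm equal to 4.
Enumerating gives 0 such elements.

0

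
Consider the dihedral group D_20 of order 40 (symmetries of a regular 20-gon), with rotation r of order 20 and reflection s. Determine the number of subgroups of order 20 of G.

|G| = 40 and 20 | 40, so subgroups of order 20 are possible by Lagrange.
The subgroups of order 20 are: {e, r, r^2, r^3, r^4, r^5, r^6, r^7, r^8, r^9, r^10, r^11, r^12, r^13, r^14, r^15, r^16, r^17, r^18, r^19}; {e, r^2, r^4, r^6, r^8, r^10, r^12, r^14, r^16, r^18, s, r^2s, r^4s, r^6s, r^8s, r^10s, r^12s, r^14s, r^16s, r^18s}; {e, r^2, r^4, r^6, r^8, r^10, r^12, r^14, r^16, r^18, rs, r^3s, r^5s, r^7s, r^9s, r^11s, r^13s, r^15s, r^17s, r^19s}.
So G has 3 subgroups of order 20.

3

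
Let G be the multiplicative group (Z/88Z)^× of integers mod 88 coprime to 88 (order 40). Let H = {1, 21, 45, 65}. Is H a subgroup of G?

|H| = 4 divides |G| = 40, consistent with Lagrange.
H contains the identity, every element's inverse is in H, and H is closed under ·: it is a subgroup.

Yes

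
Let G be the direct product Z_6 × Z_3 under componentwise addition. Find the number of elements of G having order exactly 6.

An element (a,b) has order lcm(ord(a), ord(b)); count pairs with lcm equal to 6.
Enumerating gives 8 such elements.

8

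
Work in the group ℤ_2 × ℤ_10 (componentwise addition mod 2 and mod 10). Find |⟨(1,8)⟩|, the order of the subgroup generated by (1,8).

10

The order of (1,8) in Z_2 × Z_10 is lcm(ord(1) in Z_2, ord(8) in Z_10).
ord(1) = 2 and ord(8) = 5, so |⟨(1,8)⟩| = lcm(2, 5) = 10.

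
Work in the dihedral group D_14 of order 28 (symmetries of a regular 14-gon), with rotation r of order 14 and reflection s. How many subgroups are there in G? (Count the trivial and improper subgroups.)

|G| = 28, so by Lagrange every subgroup order divides 28. Divisors: 1, 2, 4, 7, 14, 28.
Subgroups by order — order 1: 1; order 2: 15; order 4: 7; order 7: 1; order 14: 3; order 28: 1.
Total: 1 + 15 + 7 + 1 + 3 + 1 = 28.

28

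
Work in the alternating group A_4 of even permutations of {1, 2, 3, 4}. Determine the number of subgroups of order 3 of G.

4

|G| = 12 and 3 | 12, so subgroups of order 3 are possible by Lagrange.
The subgroups of order 3 are: {e, (1 2 3), (1 3 2)}; {e, (1 2 4), (1 4 2)}; {e, (1 3 4), (1 4 3)}; {e, (2 3 4), (2 4 3)}.
So G has 4 subgroups of order 3.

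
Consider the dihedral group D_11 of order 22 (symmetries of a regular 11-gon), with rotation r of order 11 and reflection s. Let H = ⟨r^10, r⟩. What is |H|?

|⟨r^10⟩| = 11 and |⟨r⟩| = 11, so |H| is a multiple of lcm(11, 11) = 11 and divides |G| = 22.
Closing under the operation: H = {e, r, r^2, r^3, r^4, r^5, r^6, r^7, r^8, r^9, r^10}, so |H| = 11.

11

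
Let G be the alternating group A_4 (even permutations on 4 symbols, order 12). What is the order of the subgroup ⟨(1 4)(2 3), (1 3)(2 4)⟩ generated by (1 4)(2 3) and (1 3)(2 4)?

4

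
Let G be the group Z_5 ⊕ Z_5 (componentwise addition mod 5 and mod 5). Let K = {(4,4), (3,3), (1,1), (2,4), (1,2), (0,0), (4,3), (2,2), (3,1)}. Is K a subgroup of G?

|K| = 9 does not divide |G| = 25, so by Lagrange K is not a subgroup.

No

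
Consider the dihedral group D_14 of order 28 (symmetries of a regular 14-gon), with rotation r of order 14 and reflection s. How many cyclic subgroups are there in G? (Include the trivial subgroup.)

18

A cyclic subgroup of order d is generated by each of its φ(d) elements of order d, so the cyclic subgroups of order d number (#elements of order d)/φ(d).
Cyclic subgroups by order — order 1: 1; order 2: 15; order 7: 1; order 14: 1.
Total: 18.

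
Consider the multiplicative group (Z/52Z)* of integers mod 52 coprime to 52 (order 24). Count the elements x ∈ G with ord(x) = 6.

The elements of order 6 are: 3, 17, 23, 35, 43, 49.
That's 6.

6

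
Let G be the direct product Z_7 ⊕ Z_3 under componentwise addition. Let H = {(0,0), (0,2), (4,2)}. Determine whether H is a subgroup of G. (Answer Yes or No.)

(0,2) ∈ H but its inverse (0,1) ∉ H, so H is not a subgroup.

No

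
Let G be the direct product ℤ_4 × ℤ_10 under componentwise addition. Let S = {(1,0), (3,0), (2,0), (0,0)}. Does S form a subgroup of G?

Yes

|S| = 4 divides |G| = 40, consistent with Lagrange.
S contains the identity, every element's inverse is in S, and S is closed under +: it is a subgroup.
In fact S = ⟨(1,0)⟩.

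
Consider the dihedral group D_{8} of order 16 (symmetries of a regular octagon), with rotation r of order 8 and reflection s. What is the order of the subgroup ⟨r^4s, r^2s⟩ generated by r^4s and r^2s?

8

|⟨r^4s⟩| = 2 and |⟨r^2s⟩| = 2, so |H| is a multiple of lcm(2, 2) = 2 and divides |G| = 16.
Closing under the operation: H = {e, r^2, r^4, r^6, s, r^2s, r^4s, r^6s}, so |H| = 8.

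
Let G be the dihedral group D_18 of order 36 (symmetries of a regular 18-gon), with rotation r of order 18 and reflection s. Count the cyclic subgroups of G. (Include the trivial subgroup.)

Each element a generates a cyclic subgroup ⟨a⟩; distinct elements may generate the same one (a cyclic group of order d has φ(d) generators).
Cyclic subgroups by order — order 1: 1; order 2: 19; order 3: 1; order 6: 1; order 9: 1; order 18: 1.
Total: 24.

24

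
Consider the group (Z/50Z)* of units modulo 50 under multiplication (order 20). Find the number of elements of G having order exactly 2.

1

The elements of order 2 are: 49.
That's 1.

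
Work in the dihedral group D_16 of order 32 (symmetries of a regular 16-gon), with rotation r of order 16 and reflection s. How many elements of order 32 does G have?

No element of G has order 32 (even though 32 | 32).

0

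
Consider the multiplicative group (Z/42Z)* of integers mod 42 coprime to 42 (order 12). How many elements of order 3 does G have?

The elements of order 3 are: 25, 37.
That's 2.

2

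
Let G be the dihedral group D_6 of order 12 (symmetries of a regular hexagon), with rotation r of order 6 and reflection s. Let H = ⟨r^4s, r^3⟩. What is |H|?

|⟨r^4s⟩| = 2 and |⟨r^3⟩| = 2, so |H| is a multiple of lcm(2, 2) = 2 and divides |G| = 12.
Closing under the operation: H = {e, r^3, rs, r^4s}, so |H| = 4.

4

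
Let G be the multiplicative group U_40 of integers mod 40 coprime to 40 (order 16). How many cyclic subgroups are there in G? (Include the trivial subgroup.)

Group the elements of G by the cyclic subgroup they generate; each cyclic subgroup of order d accounts for φ(d) elements.
Cyclic subgroups by order — order 1: 1; order 2: 7; order 4: 4.
Total: 12.

12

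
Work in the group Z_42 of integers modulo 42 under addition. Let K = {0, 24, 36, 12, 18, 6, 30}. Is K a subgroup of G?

Yes

|K| = 7 divides |G| = 42, consistent with Lagrange.
K contains the identity, every element's inverse is in K, and K is closed under +: it is a subgroup.
In fact K = ⟨18⟩.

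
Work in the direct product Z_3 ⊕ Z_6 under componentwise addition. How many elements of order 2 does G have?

1

An element (a,b) has order lcm(ord(a), ord(b)); count pairs with lcm equal to 2.
Enumerating gives 1 such elements.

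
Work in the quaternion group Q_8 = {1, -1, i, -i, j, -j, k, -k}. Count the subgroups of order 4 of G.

3

|G| = 8 and 4 | 8, so subgroups of order 4 are possible by Lagrange.
The subgroups of order 4 are: {1, -1, i, -i}; {1, -1, j, -j}; {1, -1, k, -k}.
So G has 3 subgroups of order 4.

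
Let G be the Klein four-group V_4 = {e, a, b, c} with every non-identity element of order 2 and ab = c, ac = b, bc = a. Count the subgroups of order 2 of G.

3

|G| = 4 and 2 | 4, so subgroups of order 2 are possible by Lagrange.
The subgroups of order 2 are: {e, a}; {e, b}; {e, c}.
So G has 3 subgroups of order 2.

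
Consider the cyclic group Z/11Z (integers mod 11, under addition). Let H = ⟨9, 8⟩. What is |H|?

11

|⟨9⟩| = 11 and |⟨8⟩| = 11, so |H| is a multiple of lcm(11, 11) = 11 and divides |G| = 11.
Closing {9, 8} under the group operation gives all of G, so |H| = 11.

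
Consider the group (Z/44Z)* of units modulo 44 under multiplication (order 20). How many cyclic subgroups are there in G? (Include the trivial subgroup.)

8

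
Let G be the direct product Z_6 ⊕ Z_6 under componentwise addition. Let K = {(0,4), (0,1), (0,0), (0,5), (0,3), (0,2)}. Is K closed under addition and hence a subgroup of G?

Yes

|K| = 6 divides |G| = 36, consistent with Lagrange.
K contains the identity, every element's inverse is in K, and K is closed under +: it is a subgroup.
In fact K = ⟨(0,1)⟩.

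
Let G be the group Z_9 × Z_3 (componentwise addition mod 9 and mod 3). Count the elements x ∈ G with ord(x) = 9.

18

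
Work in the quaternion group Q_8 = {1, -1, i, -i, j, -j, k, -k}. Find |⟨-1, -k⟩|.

|⟨-1⟩| = 2 and |⟨-k⟩| = 4, so |H| is a multiple of lcm(2, 4) = 4 and divides |G| = 8.
Closing under the operation: H = {1, -1, k, -k}, so |H| = 4.

4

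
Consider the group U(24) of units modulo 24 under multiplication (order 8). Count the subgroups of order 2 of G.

7

|G| = 8 and 2 | 8, so subgroups of order 2 are possible by Lagrange.
The subgroups of order 2 are: {1, 11}; {1, 13}; {1, 17}; {1, 19}; … (7 in all).
So G has 7 subgroups of order 2.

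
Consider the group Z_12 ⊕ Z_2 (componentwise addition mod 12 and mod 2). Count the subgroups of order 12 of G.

3

|G| = 24 and 12 | 24, so subgroups of order 12 are possible by Lagrange.
The subgroups of order 12 are: {(0,0), (0,1), (2,0), (2,1), (4,0), (4,1), (6,0), (6,1), (8,0), (8,1), (10,0), (10,1)}; {(0,0), (1,0), (2,0), (3,0), (4,0), (5,0), (6,0), (7,0), (8,0), (9,0), (10,0), (11,0)}; {(0,0), (1,1), (2,0), (3,1), (4,0), (5,1), (6,0), (7,1), (8,0), (9,1), (10,0), (11,1)}.
So G has 3 subgroups of order 12.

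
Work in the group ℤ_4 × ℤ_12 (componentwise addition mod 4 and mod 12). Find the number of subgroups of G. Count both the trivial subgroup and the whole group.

30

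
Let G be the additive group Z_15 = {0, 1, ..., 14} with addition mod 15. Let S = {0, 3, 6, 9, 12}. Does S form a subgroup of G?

Yes

|S| = 5 divides |G| = 15, consistent with Lagrange.
S contains the identity, every element's inverse is in S, and S is closed under +: it is a subgroup.
In fact S = ⟨3⟩.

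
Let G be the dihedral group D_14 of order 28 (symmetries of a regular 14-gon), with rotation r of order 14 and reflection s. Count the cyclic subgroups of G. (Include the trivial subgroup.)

A cyclic subgroup of order d is generated by each of its φ(d) elements of order d, so the cyclic subgroups of order d number (#elements of order d)/φ(d).
Cyclic subgroups by order — order 1: 1; order 2: 15; order 7: 1; order 14: 1.
Total: 18.

18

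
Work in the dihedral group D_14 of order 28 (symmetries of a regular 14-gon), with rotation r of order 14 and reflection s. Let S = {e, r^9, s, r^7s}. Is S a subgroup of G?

No

r^9 ∈ S but its inverse r^5 ∉ S, so S is not a subgroup.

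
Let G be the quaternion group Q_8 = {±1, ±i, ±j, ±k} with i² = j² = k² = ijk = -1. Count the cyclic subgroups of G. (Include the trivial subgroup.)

Each element a generates a cyclic subgroup ⟨a⟩; distinct elements may generate the same one (a cyclic group of order d has φ(d) generators).
Cyclic subgroups by order — order 1: 1; order 2: 1; order 4: 3.
Total: 5.

5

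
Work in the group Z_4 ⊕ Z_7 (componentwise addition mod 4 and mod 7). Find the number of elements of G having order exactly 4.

2

An element (a,b) has order lcm(ord(a), ord(b)); count pairs with lcm equal to 4.
Enumerating gives 2 such elements.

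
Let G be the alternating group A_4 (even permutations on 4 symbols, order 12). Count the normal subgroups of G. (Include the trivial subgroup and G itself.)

3

G has 10 subgroups. Checking conjugation-invariance by order — order 1: 1/1 normal; order 2: 0/3 normal; order 3: 0/4 normal; order 4: 1/1 normal; order 12: 1/1 normal.
Total normal subgroups: 3.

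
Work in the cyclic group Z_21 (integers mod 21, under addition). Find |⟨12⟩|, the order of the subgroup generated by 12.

In Z_21, the order of an element a is n/gcd(a, n).
gcd(12, 21) = 3, so |⟨12⟩| = 21/3 = 7.

7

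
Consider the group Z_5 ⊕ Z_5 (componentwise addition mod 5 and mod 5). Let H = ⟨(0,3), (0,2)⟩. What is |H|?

5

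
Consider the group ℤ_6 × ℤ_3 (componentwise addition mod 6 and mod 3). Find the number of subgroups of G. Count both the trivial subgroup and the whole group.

12

|G| = 18, so by Lagrange every subgroup order divides 18. Divisors: 1, 2, 3, 6, 9, 18.
Subgroups by order — order 1: 1; order 2: 1; order 3: 4; order 6: 4; order 9: 1; order 18: 1.
Total: 1 + 1 + 4 + 4 + 1 + 1 = 12.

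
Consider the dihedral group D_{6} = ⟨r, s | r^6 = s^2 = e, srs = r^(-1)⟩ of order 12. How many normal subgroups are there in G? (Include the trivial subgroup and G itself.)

7

G has 16 subgroups. Checking conjugation-invariance by order — order 1: 1/1 normal; order 2: 1/7 normal; order 3: 1/1 normal; order 4: 0/3 normal; order 6: 3/3 normal; order 12: 1/1 normal.
Total normal subgroups: 7.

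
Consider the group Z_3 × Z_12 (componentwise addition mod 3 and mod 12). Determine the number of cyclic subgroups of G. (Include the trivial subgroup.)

15

Each element a generates a cyclic subgroup ⟨a⟩; distinct elements may generate the same one (a cyclic group of order d has φ(d) generators).
Cyclic subgroups by order — order 1: 1; order 2: 1; order 3: 4; order 4: 1; order 6: 4; order 12: 4.
Total: 15.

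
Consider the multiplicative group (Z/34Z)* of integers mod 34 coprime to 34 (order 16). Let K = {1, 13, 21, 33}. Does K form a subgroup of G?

Yes

|K| = 4 divides |G| = 16, consistent with Lagrange.
K contains the identity, every element's inverse is in K, and K is closed under ·: it is a subgroup.
In fact K = ⟨21⟩.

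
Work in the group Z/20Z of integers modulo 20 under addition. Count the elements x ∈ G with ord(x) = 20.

8

In a cyclic group of order 20, the number of elements of order d (for d | 20) is φ(d).
φ(20) = 8.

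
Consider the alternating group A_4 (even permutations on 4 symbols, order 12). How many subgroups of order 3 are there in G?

|G| = 12 and 3 | 12, so subgroups of order 3 are possible by Lagrange.
The subgroups of order 3 are: {e, (1 2 3), (1 3 2)}; {e, (1 2 4), (1 4 2)}; {e, (1 3 4), (1 4 3)}; {e, (2 3 4), (2 4 3)}.
So G has 4 subgroups of order 3.

4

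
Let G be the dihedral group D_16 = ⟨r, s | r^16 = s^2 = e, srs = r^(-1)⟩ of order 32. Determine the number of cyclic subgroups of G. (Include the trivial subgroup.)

21

Each element a generates a cyclic subgroup ⟨a⟩; distinct elements may generate the same one (a cyclic group of order d has φ(d) generators).
Cyclic subgroups by order — order 1: 1; order 2: 17; order 4: 1; order 8: 1; order 16: 1.
Total: 21.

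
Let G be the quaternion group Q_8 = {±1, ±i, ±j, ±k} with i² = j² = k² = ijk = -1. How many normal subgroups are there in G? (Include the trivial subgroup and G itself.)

G has 6 subgroups. Checking conjugation-invariance by order — order 1: 1/1 normal; order 2: 1/1 normal; order 4: 3/3 normal; order 8: 1/1 normal.
Total normal subgroups: 6.

6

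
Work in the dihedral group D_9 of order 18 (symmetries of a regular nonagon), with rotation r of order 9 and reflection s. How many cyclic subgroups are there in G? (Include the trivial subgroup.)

A cyclic subgroup of order d is generated by each of its φ(d) elements of order d, so the cyclic subgroups of order d number (#elements of order d)/φ(d).
Cyclic subgroups by order — order 1: 1; order 2: 9; order 3: 1; order 9: 1.
Total: 12.

12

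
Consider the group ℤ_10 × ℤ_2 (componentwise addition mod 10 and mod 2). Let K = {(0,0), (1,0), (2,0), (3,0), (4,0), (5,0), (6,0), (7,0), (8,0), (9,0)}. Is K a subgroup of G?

|K| = 10 divides |G| = 20, consistent with Lagrange.
K contains the identity, every element's inverse is in K, and K is closed under +: it is a subgroup.
In fact K = ⟨(9,0)⟩.

Yes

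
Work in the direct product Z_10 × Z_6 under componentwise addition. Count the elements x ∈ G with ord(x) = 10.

12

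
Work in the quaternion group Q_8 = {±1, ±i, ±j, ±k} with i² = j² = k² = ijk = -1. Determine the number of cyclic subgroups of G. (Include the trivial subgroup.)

Each element a generates a cyclic subgroup ⟨a⟩; distinct elements may generate the same one (a cyclic group of order d has φ(d) generators).
Cyclic subgroups by order — order 1: 1; order 2: 1; order 4: 3.
Total: 5.

5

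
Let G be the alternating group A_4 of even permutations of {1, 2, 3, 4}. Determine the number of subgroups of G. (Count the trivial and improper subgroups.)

|G| = 12, so by Lagrange every subgroup order divides 12. Divisors: 1, 2, 3, 4, 6, 12.
Subgroups by order — order 1: 1; order 2: 3; order 3: 4; order 4: 1; order 6: 0; order 12: 1.
Total: 1 + 3 + 4 + 1 + 0 + 1 = 10.

10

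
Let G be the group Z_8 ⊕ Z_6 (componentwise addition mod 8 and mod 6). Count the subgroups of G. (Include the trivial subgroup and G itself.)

22

|G| = 48, so by Lagrange every subgroup order divides 48. Divisors: 1, 2, 3, 4, 6, 8, 12, 16, 24, 48.
Subgroups by order — order 1: 1; order 2: 3; order 3: 1; order 4: 3; order 6: 3; order 8: 3; order 12: 3; order 16: 1; order 24: 3; order 48: 1.
Total: 1 + 3 + 1 + 3 + 3 + 3 + 3 + 1 + 3 + 1 = 22.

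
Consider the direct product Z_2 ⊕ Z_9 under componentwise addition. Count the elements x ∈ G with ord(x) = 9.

An element (a,b) has order lcm(ord(a), ord(b)); count pairs with lcm equal to 9.
Enumerating gives 6 such elements.

6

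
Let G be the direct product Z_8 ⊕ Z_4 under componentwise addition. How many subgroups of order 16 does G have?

|G| = 32 and 16 | 32, so subgroups of order 16 are possible by Lagrange.
The subgroups of order 16 are: {(0,0), (0,1), (0,2), (0,3), (2,0), (2,1), (2,2), (2,3), (4,0), (4,1), (4,2), (4,3), (6,0), (6,1), (6,2), (6,3)}; {(0,0), (0,2), (1,0), (1,2), (2,0), (2,2), (3,0), (3,2), (4,0), (4,2), (5,0), (5,2), (6,0), (6,2), (7,0), (7,2)}; {(0,0), (0,2), (1,1), (1,3), (2,0), (2,2), (3,1), (3,3), (4,0), (4,2), (5,1), (5,3), (6,0), (6,2), (7,1), (7,3)}.
So G has 3 subgroups of order 16.

3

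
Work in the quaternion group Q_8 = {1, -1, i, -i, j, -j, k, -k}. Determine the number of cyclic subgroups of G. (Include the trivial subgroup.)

5

Each element a generates a cyclic subgroup ⟨a⟩; distinct elements may generate the same one (a cyclic group of order d has φ(d) generators).
Cyclic subgroups by order — order 1: 1; order 2: 1; order 4: 3.
Total: 5.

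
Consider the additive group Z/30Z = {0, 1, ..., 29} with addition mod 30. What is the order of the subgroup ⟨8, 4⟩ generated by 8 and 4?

|⟨8⟩| = 15 and |⟨4⟩| = 15, so |H| is a multiple of lcm(15, 15) = 15 and divides |G| = 30.
Closing under the operation: H = {0, 2, 4, 6, 8, 10, 12, 14, 16, 18, 20, 22, 24, 26, 28}, so |H| = 15.

15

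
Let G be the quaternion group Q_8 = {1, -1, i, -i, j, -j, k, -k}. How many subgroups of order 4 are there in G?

3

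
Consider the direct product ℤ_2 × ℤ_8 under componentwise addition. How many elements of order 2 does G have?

An element (a,b) has order lcm(ord(a), ord(b)); count pairs with lcm equal to 2.
Enumerating gives 3 such elements.

3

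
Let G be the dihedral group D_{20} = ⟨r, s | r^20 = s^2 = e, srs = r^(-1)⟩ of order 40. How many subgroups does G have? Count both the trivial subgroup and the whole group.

|G| = 40, so by Lagrange every subgroup order divides 40. Divisors: 1, 2, 4, 5, 8, 10, 20, 40.
Subgroups by order — order 1: 1; order 2: 21; order 4: 11; order 5: 1; order 8: 5; order 10: 5; order 20: 3; order 40: 1.
Total: 1 + 21 + 11 + 1 + 5 + 5 + 3 + 1 = 48.

48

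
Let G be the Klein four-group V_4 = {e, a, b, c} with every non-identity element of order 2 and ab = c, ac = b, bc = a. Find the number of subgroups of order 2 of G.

3

|G| = 4 and 2 | 4, so subgroups of order 2 are possible by Lagrange.
The subgroups of order 2 are: {e, a}; {e, b}; {e, c}.
So G has 3 subgroups of order 2.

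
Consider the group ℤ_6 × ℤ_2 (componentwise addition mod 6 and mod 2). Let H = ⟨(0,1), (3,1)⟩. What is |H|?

|⟨(0,1)⟩| = 2 and |⟨(3,1)⟩| = 2, so |H| is a multiple of lcm(2, 2) = 2 and divides |G| = 12.
Closing under the operation: H = {(0,0), (0,1), (3,0), (3,1)}, so |H| = 4.

4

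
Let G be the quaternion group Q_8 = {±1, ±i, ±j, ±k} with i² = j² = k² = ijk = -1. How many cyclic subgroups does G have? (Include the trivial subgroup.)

Each element a generates a cyclic subgroup ⟨a⟩; distinct elements may generate the same one (a cyclic group of order d has φ(d) generators).
Cyclic subgroups by order — order 1: 1; order 2: 1; order 4: 3.
Total: 5.

5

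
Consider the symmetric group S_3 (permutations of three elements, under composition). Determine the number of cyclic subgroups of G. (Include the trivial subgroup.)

A cyclic subgroup of order d is generated by each of its φ(d) elements of order d, so the cyclic subgroups of order d number (#elements of order d)/φ(d).
Cyclic subgroups by order — order 1: 1; order 2: 3; order 3: 1.
Total: 5.

5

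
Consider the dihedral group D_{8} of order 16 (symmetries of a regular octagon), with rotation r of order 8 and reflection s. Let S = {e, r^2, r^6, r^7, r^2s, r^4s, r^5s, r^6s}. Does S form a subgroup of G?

r^7 ∈ S but its inverse r ∉ S, so S is not a subgroup.

No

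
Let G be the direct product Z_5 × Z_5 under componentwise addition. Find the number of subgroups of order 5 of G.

|G| = 25 and 5 | 25, so subgroups of order 5 are possible by Lagrange.
The subgroups of order 5 are: {(0,0), (0,1), (0,2), (0,3), (0,4)}; {(0,0), (1,0), (2,0), (3,0), (4,0)}; {(0,0), (1,1), (2,2), (3,3), (4,4)}; {(0,0), (1,2), (2,4), (3,1), (4,3)}; … (6 in all).
So G has 6 subgroups of order 5.

6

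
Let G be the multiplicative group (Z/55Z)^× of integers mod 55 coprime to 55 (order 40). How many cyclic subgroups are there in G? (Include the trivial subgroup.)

Each element a generates a cyclic subgroup ⟨a⟩; distinct elements may generate the same one (a cyclic group of order d has φ(d) generators).
Cyclic subgroups by order — order 1: 1; order 2: 3; order 4: 2; order 5: 1; order 10: 3; order 20: 2.
Total: 12.

12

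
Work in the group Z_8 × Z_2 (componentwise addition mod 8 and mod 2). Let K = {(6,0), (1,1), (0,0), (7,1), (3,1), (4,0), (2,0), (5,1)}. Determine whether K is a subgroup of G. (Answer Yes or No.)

Yes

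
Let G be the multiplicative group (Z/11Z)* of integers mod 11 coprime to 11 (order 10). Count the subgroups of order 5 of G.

1

|G| = 10 and 5 | 10, so subgroups of order 5 are possible by Lagrange.
The subgroups of order 5 are: {1, 3, 4, 5, 9}.
So G has 1 subgroup of order 5.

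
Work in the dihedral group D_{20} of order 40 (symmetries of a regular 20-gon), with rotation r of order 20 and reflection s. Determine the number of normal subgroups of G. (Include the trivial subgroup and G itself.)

9

G has 48 subgroups. Checking conjugation-invariance by order — order 1: 1/1 normal; order 2: 1/21 normal; order 4: 1/11 normal; order 5: 1/1 normal; order 8: 0/5 normal; order 10: 1/5 normal; order 20: 3/3 normal; order 40: 1/1 normal.
Total normal subgroups: 9.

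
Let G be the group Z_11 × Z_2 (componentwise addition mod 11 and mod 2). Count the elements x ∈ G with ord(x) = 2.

1

An element (a,b) has order lcm(ord(a), ord(b)); count pairs with lcm equal to 2.
Enumerating gives 1 such elements.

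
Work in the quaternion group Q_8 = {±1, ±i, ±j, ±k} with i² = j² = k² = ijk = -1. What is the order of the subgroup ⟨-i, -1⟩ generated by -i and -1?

|⟨-i⟩| = 4 and |⟨-1⟩| = 2, so |H| is a multiple of lcm(4, 2) = 4 and divides |G| = 8.
Closing under the operation: H = {1, -1, i, -i}, so |H| = 4.

4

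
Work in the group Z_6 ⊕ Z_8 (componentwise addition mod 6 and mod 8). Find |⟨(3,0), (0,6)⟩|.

|⟨(3,0)⟩| = 2 and |⟨(0,6)⟩| = 4, so |H| is a multiple of lcm(2, 4) = 4 and divides |G| = 48.
Closing under the operation: H = {(0,0), (0,2), (0,4), (0,6), (3,0), (3,2), (3,4), (3,6)}, so |H| = 8.

8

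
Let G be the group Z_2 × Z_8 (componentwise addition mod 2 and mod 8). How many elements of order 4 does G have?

An element (a,b) has order lcm(ord(a), ord(b)); count pairs with lcm equal to 4.
Enumerating gives 4 such elements.

4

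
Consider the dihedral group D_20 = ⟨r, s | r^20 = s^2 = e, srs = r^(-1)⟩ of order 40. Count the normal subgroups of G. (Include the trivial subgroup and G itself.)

9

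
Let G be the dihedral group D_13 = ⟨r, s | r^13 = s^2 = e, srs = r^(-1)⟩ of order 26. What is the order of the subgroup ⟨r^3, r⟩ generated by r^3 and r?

13

|⟨r^3⟩| = 13 and |⟨r⟩| = 13, so |H| is a multiple of lcm(13, 13) = 13 and divides |G| = 26.
Closing under the operation: H = {e, r, r^2, r^3, r^4, r^5, r^6, r^7, r^8, r^9, r^10, r^11, r^12}, so |H| = 13.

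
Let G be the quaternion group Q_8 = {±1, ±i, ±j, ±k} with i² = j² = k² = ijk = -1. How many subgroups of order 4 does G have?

|G| = 8 and 4 | 8, so subgroups of order 4 are possible by Lagrange.
The subgroups of order 4 are: {1, -1, i, -i}; {1, -1, j, -j}; {1, -1, k, -k}.
So G has 3 subgroups of order 4.

3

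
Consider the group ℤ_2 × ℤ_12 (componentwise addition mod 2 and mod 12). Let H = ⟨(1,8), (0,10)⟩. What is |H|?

|⟨(1,8)⟩| = 6 and |⟨(0,10)⟩| = 6, so |H| is a multiple of lcm(6, 6) = 6 and divides |G| = 24.
Closing under the operation: H = {(0,0), (0,2), (0,4), (0,6), (0,8), (0,10), (1,0), (1,2), (1,4), (1,6), (1,8), (1,10)}, so |H| = 12.

12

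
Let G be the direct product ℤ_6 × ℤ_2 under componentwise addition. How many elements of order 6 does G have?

6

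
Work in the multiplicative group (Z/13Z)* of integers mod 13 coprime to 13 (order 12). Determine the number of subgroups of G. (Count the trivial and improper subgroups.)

6

|G| = 12, so by Lagrange every subgroup order divides 12. Divisors: 1, 2, 3, 4, 6, 12.
Subgroups by order — order 1: 1; order 2: 1; order 3: 1; order 4: 1; order 6: 1; order 12: 1.
Total: 1 + 1 + 1 + 1 + 1 + 1 = 6.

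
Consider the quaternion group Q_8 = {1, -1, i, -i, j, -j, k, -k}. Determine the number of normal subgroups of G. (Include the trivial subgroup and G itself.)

6

G has 6 subgroups. Checking conjugation-invariance by order — order 1: 1/1 normal; order 2: 1/1 normal; order 4: 3/3 normal; order 8: 1/1 normal.
Total normal subgroups: 6.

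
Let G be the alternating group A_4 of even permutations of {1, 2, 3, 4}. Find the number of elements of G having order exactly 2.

3

The elements of order 2 are: (1 2)(3 4), (1 3)(2 4), (1 4)(2 3).
That's 3.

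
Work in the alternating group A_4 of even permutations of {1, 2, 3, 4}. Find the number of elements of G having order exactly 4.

No element of G has order 4 (even though 4 | 12).

0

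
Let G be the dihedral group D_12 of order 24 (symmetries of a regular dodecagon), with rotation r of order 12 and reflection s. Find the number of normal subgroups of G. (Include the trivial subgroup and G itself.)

G has 34 subgroups. Checking conjugation-invariance by order — order 1: 1/1 normal; order 2: 1/13 normal; order 3: 1/1 normal; order 4: 1/7 normal; order 6: 1/5 normal; order 8: 0/3 normal; order 12: 3/3 normal; order 24: 1/1 normal.
Total normal subgroups: 9.

9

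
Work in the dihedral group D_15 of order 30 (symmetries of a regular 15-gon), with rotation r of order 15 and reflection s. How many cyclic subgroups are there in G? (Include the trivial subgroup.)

Group the elements of G by the cyclic subgroup they generate; each cyclic subgroup of order d accounts for φ(d) elements.
Cyclic subgroups by order — order 1: 1; order 2: 15; order 3: 1; order 5: 1; order 15: 1.
Total: 19.

19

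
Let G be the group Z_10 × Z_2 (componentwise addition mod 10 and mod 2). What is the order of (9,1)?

The order of (9,1) in Z_10 × Z_2 is lcm(ord(9) in Z_10, ord(1) in Z_2).
ord(9) = 10 and ord(1) = 2, so |⟨(9,1)⟩| = lcm(10, 2) = 10.

10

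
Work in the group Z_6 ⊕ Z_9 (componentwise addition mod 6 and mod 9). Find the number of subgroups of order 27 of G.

1

|G| = 54 and 27 | 54, so subgroups of order 27 are possible by Lagrange.
The subgroups of order 27 are: {(0,0), (0,1), (0,2), (0,3), (0,4), (0,5), (0,6), (0,7), (0,8), (2,0), (2,1), (2,2), (2,3), (2,4), (2,5), (2,6), (2,7), (2,8), (4,0), (4,1), (4,2), (4,3), (4,4), (4,5), (4,6), (4,7), (4,8)}.
So G has 1 subgroup of order 27.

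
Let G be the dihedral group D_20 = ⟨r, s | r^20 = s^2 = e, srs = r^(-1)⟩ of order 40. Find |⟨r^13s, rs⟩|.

10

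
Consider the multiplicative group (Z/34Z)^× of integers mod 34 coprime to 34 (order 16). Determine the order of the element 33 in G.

Compute successive powers of 33 mod 34: 33, 1; 33^2 ≡ 1 (mod 34).
So |⟨33⟩| = 2.

2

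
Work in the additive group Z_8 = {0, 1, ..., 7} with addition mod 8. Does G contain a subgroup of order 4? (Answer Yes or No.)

Yes

4 | 8. A subgroup of order 4 is {0, 2, 4, 6}.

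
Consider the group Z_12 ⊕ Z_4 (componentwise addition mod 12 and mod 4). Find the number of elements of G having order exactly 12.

An element (a,b) has order lcm(ord(a), ord(b)); count pairs with lcm equal to 12.
Enumerating gives 24 such elements.

24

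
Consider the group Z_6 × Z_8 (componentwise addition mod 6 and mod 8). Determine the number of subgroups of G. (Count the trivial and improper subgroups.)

|G| = 48, so by Lagrange every subgroup order divides 48. Divisors: 1, 2, 3, 4, 6, 8, 12, 16, 24, 48.
Subgroups by order — order 1: 1; order 2: 3; order 3: 1; order 4: 3; order 6: 3; order 8: 3; order 12: 3; order 16: 1; order 24: 3; order 48: 1.
Total: 1 + 3 + 1 + 3 + 3 + 3 + 3 + 1 + 3 + 1 = 22.

22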